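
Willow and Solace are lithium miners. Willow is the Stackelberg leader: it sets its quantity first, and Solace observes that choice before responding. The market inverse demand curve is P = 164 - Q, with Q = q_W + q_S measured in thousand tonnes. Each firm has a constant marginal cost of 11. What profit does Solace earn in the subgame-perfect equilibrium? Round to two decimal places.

1463.06

The follower Solace best-responds to any q_W: π_S = (164 - Q)q_S - 11q_S.
Follower FOC: 153 - q_W - 2q_S = 0, so q_S(q_W) = (153 - q_W)/2.
The leader anticipates this reaction. Substituting into P = 164 - Q gives P = 175/2 - (1/2)q_W, so π_W = (175/2 - (1/2)q_W)q_W - 11q_W.
The leader's first-order condition 153/2 - q_W = 0 yields q_W = 153/2.
Then q_S = (153 - 153/2)/2 = 153/4.
Price P = 164 - 459/4 = 197/4.
Solace's profit: (197/4 - 11)·(153/4) = 1463.0625.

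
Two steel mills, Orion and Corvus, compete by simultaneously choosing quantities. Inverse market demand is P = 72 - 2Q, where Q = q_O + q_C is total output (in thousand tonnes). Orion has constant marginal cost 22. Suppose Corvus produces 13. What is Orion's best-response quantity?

6

With the rival's output fixed at 13, Orion's profit is π_O = (72 - 2·13 - 2q_O)q_O - (22q_O) = (46 - 2q_O)q_O - (22q_O).
∂π_O/∂q_O = 24 - 4q_O = 0, so q_O = 6.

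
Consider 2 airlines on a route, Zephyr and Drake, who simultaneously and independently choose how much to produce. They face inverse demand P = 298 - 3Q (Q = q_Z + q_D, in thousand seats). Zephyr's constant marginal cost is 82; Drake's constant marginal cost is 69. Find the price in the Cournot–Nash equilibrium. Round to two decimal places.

149.67

Zephyr's profit: π_Z = (298 - 3Q)q_Z - (82q_Z). Setting ∂π_Z/∂q_Z = 0: 216 - 6q_Z - 3(q_D) = 0.
Drake's first-order condition: 229 - 6q_D - 3(q_Z) = 0.
Rearranging gives the reaction functions q_Z = (216 - 3q_D)/6 and q_D = (229 - 3q_Z)/6.
Solving the pair: q_Z = 203/9, q_D = 242/9.
Total output Q = 445/9, so price P = 298 - 3·(445/9) = 449/3.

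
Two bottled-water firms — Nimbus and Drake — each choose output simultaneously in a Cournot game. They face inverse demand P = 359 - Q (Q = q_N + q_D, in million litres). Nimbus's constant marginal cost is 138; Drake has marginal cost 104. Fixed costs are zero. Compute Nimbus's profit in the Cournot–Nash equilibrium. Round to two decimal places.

3885.44

Nimbus's profit: π_N = (359 - Q)q_N - (138q_N). Setting ∂π_N/∂q_N = 0: 221 - 2q_N - (q_D) = 0.
Drake's first-order condition: 255 - 2q_D - (q_N) = 0.
So q_N = (221 - q_D)/2 and q_D = (255 - q_N)/2.
Solving the pair: q_N = 187/3, q_D = 289/3.
Price P = 359 - 476/3 = 601/3.
Nimbus's profit: (601/3 - 138)·(187/3) = 3885.4444.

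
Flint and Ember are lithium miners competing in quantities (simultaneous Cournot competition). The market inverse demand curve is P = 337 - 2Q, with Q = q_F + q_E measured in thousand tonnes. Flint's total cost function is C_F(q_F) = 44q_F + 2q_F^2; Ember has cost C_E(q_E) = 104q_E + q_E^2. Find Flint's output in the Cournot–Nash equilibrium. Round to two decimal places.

29.36

Flint's profit: π_F = (337 - 2Q)q_F - (44q_F + 2q_F²). Setting ∂π_F/∂q_F = 0: 293 - 8q_F - 2(q_E) = 0.
Ember's profit: π_E = (337 - 2Q)q_E - (104q_E + q_E²). Setting ∂π_E/∂q_E = 0: 233 - 6q_E - 2(q_F) = 0.
Rearranging gives the reaction functions q_F = (293 - 2q_E)/8 and q_E = (233 - 2q_F)/6.
Solving the pair: q_F = 323/11, q_E = 639/22.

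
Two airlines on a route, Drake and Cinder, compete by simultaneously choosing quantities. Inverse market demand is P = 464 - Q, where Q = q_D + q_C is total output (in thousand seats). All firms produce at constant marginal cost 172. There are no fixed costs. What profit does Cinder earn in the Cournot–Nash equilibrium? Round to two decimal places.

9473.78

A representative firm's profit is π_i = q_i(464 - Q) - 172q_i.
Setting ∂π_i/∂q_i = 0 with rivals' quantities fixed: 292 - 2q_i - q_j = 0.
By symmetry each firm produces the same amount; substituting q_j = q_i yields q_i = 292/3.
Price P = 464 - 584/3 = 808/3.
Cinder's profit: (808/3 - 172)·(292/3) = 9473.7778.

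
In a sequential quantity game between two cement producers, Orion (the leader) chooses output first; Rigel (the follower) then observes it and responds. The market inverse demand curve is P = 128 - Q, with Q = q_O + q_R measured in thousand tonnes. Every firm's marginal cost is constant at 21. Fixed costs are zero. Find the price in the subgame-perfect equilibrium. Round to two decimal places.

47.75

The follower Rigel best-responds to any q_O: π_R = (128 - Q)q_R - 21q_R.
∂π_R/∂q_R = 107 - q_O - 2q_R = 0 gives the reaction function q_R = (107 - q_O)/2.
The leader anticipates this reaction. Substituting into P = 128 - Q gives P = 149/2 - (1/2)q_O, so π_O = (149/2 - (1/2)q_O)q_O - 21q_O.
Leader FOC: 107/2 - q_O = 0, so q_O = 107/2.
Then q_R = (107 - 107/2)/2 = 107/4.
Total output Q = 321/4, so price P = 128 - 321/4 = 191/4.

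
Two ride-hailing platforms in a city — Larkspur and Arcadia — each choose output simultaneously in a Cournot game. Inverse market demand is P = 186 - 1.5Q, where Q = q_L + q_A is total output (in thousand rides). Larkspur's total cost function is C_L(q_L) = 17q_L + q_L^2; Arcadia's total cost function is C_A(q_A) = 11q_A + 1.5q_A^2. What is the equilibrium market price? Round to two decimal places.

Larkspur's profit: π_L = (186 - 1.5Q)q_L - (17q_L + q_L²). Setting ∂π_L/∂q_L = 0: 169 - 5q_L - (3/2)(q_A) = 0.
Arcadia's profit: π_A = (186 - 1.5Q)q_A - (11q_A + (3/2)q_A²). Setting ∂π_A/∂q_A = 0: 175 - 6q_A - (3/2)(q_L) = 0.
Rearranging gives the reaction functions q_L = (169 - (3/2)q_A)/5 and q_A = (175 - (3/2)q_L)/6.
Substituting one into the other gives q_L = 1002/37 and q_A = 22.3964.
Total output Q = 49.4775, so price P = 186 - (3/2)·49.4775 = 111.7838.

111.78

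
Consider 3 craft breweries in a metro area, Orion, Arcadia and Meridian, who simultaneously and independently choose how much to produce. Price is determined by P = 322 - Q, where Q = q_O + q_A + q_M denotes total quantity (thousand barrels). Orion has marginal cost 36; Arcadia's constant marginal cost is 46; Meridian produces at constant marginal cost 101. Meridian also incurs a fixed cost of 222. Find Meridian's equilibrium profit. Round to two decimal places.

Orion's profit: π_O = (322 - Q)q_O - (36q_O). Setting ∂π_O/∂q_O = 0: 286 - 2q_O - (q_A + q_M) = 0.
Arcadia's profit: π_A = (322 - Q)q_A - (46q_A). Setting ∂π_A/∂q_A = 0: 276 - 2q_A - (q_O + q_M) = 0.
Meridian's first-order condition: 221 - 2q_M - (q_O + q_A) = 0.
Adding the 3 first-order conditions: 783 − 4Q = 0, so Q = 783/4.
Back-substituting: q_O = (286 − 783/4) = 361/4, q_A = (276 − 783/4) = 321/4, q_M = (221 − 783/4) = 101/4.
Price P = 322 - 783/4 = 505/4.
Meridian's profit: (505/4 - 101)·(101/4) - 222 = 415.5625.

415.56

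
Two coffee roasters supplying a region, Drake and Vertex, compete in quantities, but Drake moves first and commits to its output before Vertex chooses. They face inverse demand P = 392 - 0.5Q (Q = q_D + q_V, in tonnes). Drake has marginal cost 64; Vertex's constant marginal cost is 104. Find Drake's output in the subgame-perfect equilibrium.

368

The follower Vertex best-responds to any q_D: π_V = (392 - 0.5Q)q_V - 104q_V.
Follower FOC: 288 - (1/2)q_D - q_V = 0, so q_V(q_D) = (288 - (1/2)q_D).
The leader anticipates this reaction. Substituting into P = 392 - 0.5Q gives P = 248 - (1/4)q_D, so π_D = (248 - (1/4)q_D)q_D - 64q_D.
Leader FOC: 184 - (1/2)q_D = 0, so q_D = 368.
Then q_V = (288 - (1/2)·368) = 104.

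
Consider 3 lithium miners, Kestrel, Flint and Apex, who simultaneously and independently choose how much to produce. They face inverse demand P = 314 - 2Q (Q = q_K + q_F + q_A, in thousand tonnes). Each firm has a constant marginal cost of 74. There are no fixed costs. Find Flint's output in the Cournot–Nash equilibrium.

30

A representative firm's profit is π_i = q_i(314 - 2Q) - 74q_i.
First-order condition (treating rivals' output as given): 240 - 4q_i - 2·Σ_{j≠i} q_j = 0.
With identical firms every q_j equals q_i, so Σ_{j≠i} q_j = 2q_i and 240 = 8q_i, giving q_i = 30.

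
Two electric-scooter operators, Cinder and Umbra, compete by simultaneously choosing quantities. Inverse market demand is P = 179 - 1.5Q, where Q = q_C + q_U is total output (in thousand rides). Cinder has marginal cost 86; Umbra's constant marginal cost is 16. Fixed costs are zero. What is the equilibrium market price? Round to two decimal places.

93.67

Cinder's profit: π_C = (179 - 1.5Q)q_C - (86q_C). Setting ∂π_C/∂q_C = 0: 93 - 3q_C - (3/2)(q_U) = 0.
Umbra's first-order condition: 163 - 3q_U - (3/2)(q_C) = 0.
Best responses: q_C = (93 - (3/2)q_U)/3, q_U = (163 - (3/2)q_C)/3.
Solving the pair: q_C = 46/9, q_U = 466/9.
Total output Q = 512/9, so price P = 179 - (3/2)·(512/9) = 281/3.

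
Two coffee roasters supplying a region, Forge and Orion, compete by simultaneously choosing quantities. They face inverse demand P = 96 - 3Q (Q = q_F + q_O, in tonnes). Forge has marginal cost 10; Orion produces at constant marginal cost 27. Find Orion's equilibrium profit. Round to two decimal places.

Forge's profit: π_F = (96 - 3Q)q_F - (10q_F). Setting ∂π_F/∂q_F = 0: 86 - 6q_F - 3(q_O) = 0.
Orion's profit: π_O = (96 - 3Q)q_O - (27q_O). Setting ∂π_O/∂q_O = 0: 69 - 6q_O - 3(q_F) = 0.
Rearranging gives the reaction functions q_F = (86 - 3q_O)/6 and q_O = (69 - 3q_F)/6.
Substituting one into the other gives q_F = 103/9 and q_O = 52/9.
Price P = 96 - 3·(155/9) = 133/3.
Orion's profit: (133/3 - 27)·(52/9) = 100.1481.

100.15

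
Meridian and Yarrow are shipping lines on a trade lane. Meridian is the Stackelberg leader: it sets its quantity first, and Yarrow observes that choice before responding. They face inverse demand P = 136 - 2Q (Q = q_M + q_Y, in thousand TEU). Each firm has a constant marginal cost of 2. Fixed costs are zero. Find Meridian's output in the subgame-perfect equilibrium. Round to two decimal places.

Solve by backward induction. Given q_M, the follower Yarrow maximises π_Y = (136 - 2q_M - 2q_Y)q_Y - 2q_Y.
Setting the follower's marginal profit to zero, 134 - 2q_M - 4q_Y = 0, i.e. q_Y = (134 - 2q_M)/4.
Meridian substitutes q_Y(q_M) into its own profit: π_M = q_M(136 - 2q_M - (134 - 2q_M)/2) - 2q_M = (69 - q_M)q_M - 2q_M.
Leader FOC: 67 - 2q_M = 0, so q_M = 67/2.
Then q_Y = (134 - 2·(67/2))/4 = 67/4.

33.50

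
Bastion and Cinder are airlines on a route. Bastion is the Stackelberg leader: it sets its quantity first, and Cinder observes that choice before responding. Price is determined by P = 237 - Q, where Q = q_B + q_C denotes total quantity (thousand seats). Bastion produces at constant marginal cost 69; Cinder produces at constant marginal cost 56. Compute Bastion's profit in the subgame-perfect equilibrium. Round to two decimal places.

Solve by backward induction. Given q_B, the follower Cinder maximises π_C = (237 - q_B - q_C)q_C - 56q_C.
Setting the follower's marginal profit to zero, 181 - q_B - 2q_C = 0, i.e. q_C = (181 - q_B)/2.
Bastion substitutes q_C(q_B) into its own profit: π_B = q_B(237 - q_B - (181 - q_B)/2) - 69q_B = (293/2 - (1/2)q_B)q_B - 69q_B.
The leader's first-order condition 155/2 - q_B = 0 yields q_B = 155/2.
Then q_C = (181 - 155/2)/2 = 207/4.
Price P = 237 - 517/4 = 431/4.
Bastion's profit: (431/4 - 69)·(155/2) = 3003.1250.

3003.13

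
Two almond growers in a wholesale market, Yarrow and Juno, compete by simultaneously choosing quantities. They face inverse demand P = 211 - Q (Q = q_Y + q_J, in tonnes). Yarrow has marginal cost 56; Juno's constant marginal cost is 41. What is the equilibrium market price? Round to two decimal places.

Yarrow's profit: π_Y = (211 - Q)q_Y - (56q_Y). Setting ∂π_Y/∂q_Y = 0: 155 - 2q_Y - (q_J) = 0.
Juno's profit: π_J = (211 - Q)q_J - (41q_J). Setting ∂π_J/∂q_J = 0: 170 - 2q_J - (q_Y) = 0.
So q_Y = (155 - q_J)/2 and q_J = (170 - q_Y)/2.
Solving the pair: q_Y = 140/3, q_J = 185/3.
Total output Q = 325/3, so price P = 211 - 325/3 = 308/3.

102.67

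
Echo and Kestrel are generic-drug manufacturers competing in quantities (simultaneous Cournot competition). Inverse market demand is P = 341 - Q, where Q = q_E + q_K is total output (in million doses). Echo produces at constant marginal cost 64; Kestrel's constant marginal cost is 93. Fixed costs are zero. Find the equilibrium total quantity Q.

Echo's profit: π_E = (341 - Q)q_E - (64q_E). Setting ∂π_E/∂q_E = 0: 277 - 2q_E - (q_K) = 0.
Kestrel's first-order condition: 248 - 2q_K - (q_E) = 0.
Rearranging gives the reaction functions q_E = (277 - q_K)/2 and q_K = (248 - q_E)/2.
Solving the pair: q_E = 102, q_K = 73.
Total output Q = 102 + 73 = 175.

175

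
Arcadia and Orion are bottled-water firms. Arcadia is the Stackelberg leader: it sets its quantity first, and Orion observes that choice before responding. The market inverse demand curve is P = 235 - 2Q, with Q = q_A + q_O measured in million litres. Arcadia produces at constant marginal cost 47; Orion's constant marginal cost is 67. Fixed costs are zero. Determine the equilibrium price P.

99

Solve by backward induction. Given q_A, the follower Orion maximises π_O = (235 - 2q_A - 2q_O)q_O - 67q_O.
Setting the follower's marginal profit to zero, 168 - 2q_A - 4q_O = 0, i.e. q_O = (168 - 2q_A)/4.
Arcadia substitutes q_O(q_A) into its own profit: π_A = q_A(235 - 2q_A - (168 - 2q_A)/2) - 47q_A = (151 - q_A)q_A - 47q_A.
Maximising: ∂π_A/∂q_A = 104 - 2q_A = 0, giving q_A = 52.
Then q_O = (168 - 2·52)/4 = 16.
Total output Q = 68, so price P = 235 - 2·68 = 99.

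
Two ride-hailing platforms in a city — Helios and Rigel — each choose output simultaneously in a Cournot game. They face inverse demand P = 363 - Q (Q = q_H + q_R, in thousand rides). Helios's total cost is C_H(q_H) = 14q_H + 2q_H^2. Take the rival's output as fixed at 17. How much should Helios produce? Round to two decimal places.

With the rival's output fixed at 17, Helios's profit is π_H = (363 - 17 - q_H)q_H - (14q_H + 2q_H²) = (346 - q_H)q_H - (14q_H + 2q_H²).
∂π_H/∂q_H = 332 - 6q_H = 0, so q_H = 166/3.

55.33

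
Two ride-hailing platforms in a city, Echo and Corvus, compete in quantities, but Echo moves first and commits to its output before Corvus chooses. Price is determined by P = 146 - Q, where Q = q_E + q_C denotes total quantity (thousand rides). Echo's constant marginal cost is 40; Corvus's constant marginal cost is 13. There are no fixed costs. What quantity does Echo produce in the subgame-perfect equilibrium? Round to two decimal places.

39.50

The follower Corvus best-responds to any q_E: π_C = (146 - Q)q_C - 13q_C.
Follower FOC: 133 - q_E - 2q_C = 0, so q_C(q_E) = (133 - q_E)/2.
Echo substitutes q_C(q_E) into its own profit: π_E = q_E(146 - q_E - (133 - q_E)/2) - 40q_E = (159/2 - (1/2)q_E)q_E - 40q_E.
The leader's first-order condition 79/2 - q_E = 0 yields q_E = 79/2.
Then q_C = (133 - 79/2)/2 = 187/4.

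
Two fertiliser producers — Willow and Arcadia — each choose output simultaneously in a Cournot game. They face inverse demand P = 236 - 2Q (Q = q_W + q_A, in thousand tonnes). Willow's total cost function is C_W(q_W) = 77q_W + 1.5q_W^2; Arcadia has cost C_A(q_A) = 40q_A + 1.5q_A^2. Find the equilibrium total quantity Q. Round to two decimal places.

Willow's profit: π_W = (236 - 2Q)q_W - (77q_W + (3/2)q_W²). Setting ∂π_W/∂q_W = 0: 159 - 7q_W - 2(q_A) = 0.
Arcadia's profit: π_A = (236 - 2Q)q_A - (40q_A + (3/2)q_A²). Setting ∂π_A/∂q_A = 0: 196 - 7q_A - 2(q_W) = 0.
Best responses: q_W = (159 - 2q_A)/7, q_A = (196 - 2q_W)/7.
Substituting one into the other gives q_W = 721/45 and q_A = 1054/45.
Total output Q = 721/45 + 1054/45 = 355/9.

39.44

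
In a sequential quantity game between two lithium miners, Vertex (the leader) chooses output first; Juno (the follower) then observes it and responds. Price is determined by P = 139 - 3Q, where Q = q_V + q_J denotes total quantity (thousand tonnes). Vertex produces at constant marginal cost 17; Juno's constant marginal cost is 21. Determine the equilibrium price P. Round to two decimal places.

The follower Juno best-responds to any q_V: π_J = (139 - 3Q)q_J - 21q_J.
Follower FOC: 118 - 3q_V - 6q_J = 0, so q_J(q_V) = (118 - 3q_V)/6.
The leader anticipates this reaction. Substituting into P = 139 - 3Q gives P = 80 - (3/2)q_V, so π_V = (80 - (3/2)q_V)q_V - 17q_V.
Leader FOC: 63 - 3q_V = 0, so q_V = 21.
Then q_J = (118 - 3·21)/6 = 55/6.
Total output Q = 181/6, so price P = 139 - 3·(181/6) = 97/2.

48.50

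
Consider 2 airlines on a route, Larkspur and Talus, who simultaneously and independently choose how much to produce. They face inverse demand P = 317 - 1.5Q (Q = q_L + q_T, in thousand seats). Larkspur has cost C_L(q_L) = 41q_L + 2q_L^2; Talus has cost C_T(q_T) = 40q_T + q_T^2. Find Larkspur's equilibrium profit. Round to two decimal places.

3035.64

Larkspur's profit: π_L = (317 - 1.5Q)q_L - (41q_L + 2q_L²). Setting ∂π_L/∂q_L = 0: 276 - 7q_L - (3/2)(q_T) = 0.
Talus's profit: π_T = (317 - 1.5Q)q_T - (40q_T + q_T²). Setting ∂π_T/∂q_T = 0: 277 - 5q_T - (3/2)(q_L) = 0.
Best responses: q_L = (276 - (3/2)q_T)/7, q_T = (277 - (3/2)q_L)/5.
Substituting one into the other gives q_L = 29.4504 and q_T = 46.5649.
Price P = 317 - (3/2)·76.0153 = 202.9771.
Larkspur's profit: 202.9771·29.4504 - 41·29.4504 - 2·29.4504² = 3035.6374.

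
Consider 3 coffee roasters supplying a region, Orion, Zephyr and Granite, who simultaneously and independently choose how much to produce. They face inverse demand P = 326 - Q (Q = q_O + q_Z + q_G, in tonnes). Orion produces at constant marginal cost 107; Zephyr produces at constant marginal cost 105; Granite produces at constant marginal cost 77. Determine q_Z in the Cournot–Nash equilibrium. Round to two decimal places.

Orion's profit: π_O = (326 - Q)q_O - (107q_O). Setting ∂π_O/∂q_O = 0: 219 - 2q_O - (q_Z + q_G) = 0.
Zephyr's first-order condition: 221 - 2q_Z - (q_O + q_G) = 0.
Granite's first-order condition: 249 - 2q_G - (q_O + q_Z) = 0.
Adding the 3 first-order conditions: 689 − 4Q = 0, so Q = 689/4.
Back-substituting: q_O = (219 − 689/4) = 187/4, q_Z = (221 − 689/4) = 195/4, q_G = (249 − 689/4) = 307/4.

48.75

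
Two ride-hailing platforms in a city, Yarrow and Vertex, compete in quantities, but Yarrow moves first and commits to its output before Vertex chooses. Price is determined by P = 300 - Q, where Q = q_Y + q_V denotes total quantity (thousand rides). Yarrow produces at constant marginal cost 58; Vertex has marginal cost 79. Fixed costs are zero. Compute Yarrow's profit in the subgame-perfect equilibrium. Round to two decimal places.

8646.13

The follower Vertex best-responds to any q_Y: π_V = (300 - Q)q_V - 79q_V.
Follower FOC: 221 - q_Y - 2q_V = 0, so q_V(q_Y) = (221 - q_Y)/2.
Yarrow substitutes q_V(q_Y) into its own profit: π_Y = q_Y(300 - q_Y - (221 - q_Y)/2) - 58q_Y = (379/2 - (1/2)q_Y)q_Y - 58q_Y.
The leader's first-order condition 263/2 - q_Y = 0 yields q_Y = 263/2.
Then q_V = (221 - 263/2)/2 = 179/4.
Price P = 300 - 705/4 = 495/4.
Yarrow's profit: (495/4 - 58)·(263/2) = 8646.1250.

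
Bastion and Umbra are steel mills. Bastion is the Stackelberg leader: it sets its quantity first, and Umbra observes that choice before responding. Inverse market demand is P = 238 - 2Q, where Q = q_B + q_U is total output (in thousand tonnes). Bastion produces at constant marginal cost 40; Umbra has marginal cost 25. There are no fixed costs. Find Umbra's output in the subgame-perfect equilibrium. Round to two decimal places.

The follower Umbra best-responds to any q_B: π_U = (238 - 2Q)q_U - 25q_U.
Follower FOC: 213 - 2q_B - 4q_U = 0, so q_U(q_B) = (213 - 2q_B)/4.
Bastion substitutes q_U(q_B) into its own profit: π_B = q_B(238 - 2q_B - (213 - 2q_B)/2) - 40q_B = (263/2 - q_B)q_B - 40q_B.
Leader FOC: 183/2 - 2q_B = 0, so q_B = 183/4.
Then q_U = (213 - 2·(183/4))/4 = 243/8.

30.38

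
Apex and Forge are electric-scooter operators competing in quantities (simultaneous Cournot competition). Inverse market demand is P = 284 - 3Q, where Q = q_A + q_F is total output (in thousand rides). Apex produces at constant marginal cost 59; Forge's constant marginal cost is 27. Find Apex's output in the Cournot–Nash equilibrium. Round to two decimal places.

Apex's profit: π_A = (284 - 3Q)q_A - (59q_A). Setting ∂π_A/∂q_A = 0: 225 - 6q_A - 3(q_F) = 0.
Forge's first-order condition: 257 - 6q_F - 3(q_A) = 0.
Best responses: q_A = (225 - 3q_F)/6, q_F = (257 - 3q_A)/6.
Solving the pair: q_A = 193/9, q_F = 289/9.

21.44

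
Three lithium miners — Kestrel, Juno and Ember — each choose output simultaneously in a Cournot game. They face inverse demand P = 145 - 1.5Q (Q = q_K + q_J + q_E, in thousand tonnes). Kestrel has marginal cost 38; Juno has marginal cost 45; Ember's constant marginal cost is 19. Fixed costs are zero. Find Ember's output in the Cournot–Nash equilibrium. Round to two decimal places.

28.50

Kestrel's profit: π_K = (145 - 1.5Q)q_K - (38q_K). Setting ∂π_K/∂q_K = 0: 107 - 3q_K - (3/2)(q_J + q_E) = 0.
Juno's first-order condition: 100 - 3q_J - (3/2)(q_K + q_E) = 0.
Ember's profit: π_E = (145 - 1.5Q)q_E - (19q_E). Setting ∂π_E/∂q_E = 0: 126 - 3q_E - (3/2)(q_K + q_J) = 0.
Adding the 3 conditions: 333 − 3Q − 3Q = 0, i.e. Q = 111/2.
Back-substituting: q_K = (107 − 333/4)/(3/2) = 95/6, q_J = (100 − 333/4)/(3/2) = 67/6, q_E = (126 − 333/4)/(3/2) = 57/2.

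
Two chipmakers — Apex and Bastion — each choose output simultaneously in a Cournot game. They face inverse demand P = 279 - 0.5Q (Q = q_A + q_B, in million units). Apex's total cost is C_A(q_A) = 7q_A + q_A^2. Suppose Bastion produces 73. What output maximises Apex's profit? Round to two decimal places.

With the rival's output fixed at 73, Apex's profit is π_A = (279 - (1/2)·73 - (1/2)q_A)q_A - (7q_A + q_A²) = (485/2 - (1/2)q_A)q_A - (7q_A + q_A²).
∂π_A/∂q_A = 471/2 - 3q_A = 0, so q_A = 157/2.

78.50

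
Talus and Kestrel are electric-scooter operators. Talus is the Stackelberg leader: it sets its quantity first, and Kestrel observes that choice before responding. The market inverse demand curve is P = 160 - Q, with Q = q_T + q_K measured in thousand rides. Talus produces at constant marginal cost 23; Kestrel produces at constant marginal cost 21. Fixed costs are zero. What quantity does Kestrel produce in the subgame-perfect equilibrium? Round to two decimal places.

35.75

Solve by backward induction. Given q_T, the follower Kestrel maximises π_K = (160 - q_T - q_K)q_K - 21q_K.
Setting the follower's marginal profit to zero, 139 - q_T - 2q_K = 0, i.e. q_K = (139 - q_T)/2.
The leader anticipates this reaction. Substituting into P = 160 - Q gives P = 181/2 - (1/2)q_T, so π_T = (181/2 - (1/2)q_T)q_T - 23q_T.
Leader FOC: 135/2 - q_T = 0, so q_T = 135/2.
Then q_K = (139 - 135/2)/2 = 143/4.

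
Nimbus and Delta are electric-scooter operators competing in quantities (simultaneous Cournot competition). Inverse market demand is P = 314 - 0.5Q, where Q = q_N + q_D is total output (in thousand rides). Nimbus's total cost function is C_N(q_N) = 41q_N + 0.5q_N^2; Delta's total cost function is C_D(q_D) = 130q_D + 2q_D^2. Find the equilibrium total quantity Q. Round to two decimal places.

Nimbus's profit: π_N = (314 - 0.5Q)q_N - (41q_N + (1/2)q_N²). Setting ∂π_N/∂q_N = 0: 273 - 2q_N - (1/2)(q_D) = 0.
Delta's profit: π_D = (314 - 0.5Q)q_D - (130q_D + 2q_D²). Setting ∂π_D/∂q_D = 0: 184 - 5q_D - (1/2)(q_N) = 0.
So q_N = (273 - (1/2)q_D)/2 and q_D = (184 - (1/2)q_N)/5.
Solving the pair: q_N = 130.5641, q_D = 926/39.
Total output Q = 130.5641 + 926/39 = 154.3077.

154.31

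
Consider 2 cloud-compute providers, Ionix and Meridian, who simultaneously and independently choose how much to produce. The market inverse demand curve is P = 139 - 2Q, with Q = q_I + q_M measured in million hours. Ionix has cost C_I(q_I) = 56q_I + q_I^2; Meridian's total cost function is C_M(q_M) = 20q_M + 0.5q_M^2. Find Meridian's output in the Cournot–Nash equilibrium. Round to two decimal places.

Ionix's profit: π_I = (139 - 2Q)q_I - (56q_I + q_I²). Setting ∂π_I/∂q_I = 0: 83 - 6q_I - 2(q_M) = 0.
Meridian's first-order condition: 119 - 5q_M - 2(q_I) = 0.
Rearranging gives the reaction functions q_I = (83 - 2q_M)/6 and q_M = (119 - 2q_I)/5.
Substituting one into the other gives q_I = 177/26 and q_M = 274/13.

21.08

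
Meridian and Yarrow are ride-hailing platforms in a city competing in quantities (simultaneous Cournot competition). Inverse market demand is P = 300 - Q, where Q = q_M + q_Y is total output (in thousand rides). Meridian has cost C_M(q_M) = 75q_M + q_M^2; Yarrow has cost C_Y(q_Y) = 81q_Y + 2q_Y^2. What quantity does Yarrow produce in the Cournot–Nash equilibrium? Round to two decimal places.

Meridian's profit: π_M = (300 - Q)q_M - (75q_M + q_M²). Setting ∂π_M/∂q_M = 0: 225 - 4q_M - (q_Y) = 0.
Yarrow's first-order condition: 219 - 6q_Y - (q_M) = 0.
Best responses: q_M = (225 - q_Y)/4, q_Y = (219 - q_M)/6.
Solving the pair: q_M = 1131/23, q_Y = 651/23.

28.30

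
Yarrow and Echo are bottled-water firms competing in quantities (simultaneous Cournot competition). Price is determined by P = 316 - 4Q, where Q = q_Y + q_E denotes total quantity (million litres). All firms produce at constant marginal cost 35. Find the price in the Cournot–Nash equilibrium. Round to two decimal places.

128.67

Each firm earns π_i = (316 - 4Q)q_i - 35q_i.
Setting ∂π_i/∂q_i = 0 with rivals' quantities fixed: 281 - 8q_i - 4q_j = 0.
By symmetry each firm produces the same amount; substituting q_j = q_i yields q_i = 281/12.
Total output Q = 281/6, so price P = 316 - 4·(281/6) = 386/3.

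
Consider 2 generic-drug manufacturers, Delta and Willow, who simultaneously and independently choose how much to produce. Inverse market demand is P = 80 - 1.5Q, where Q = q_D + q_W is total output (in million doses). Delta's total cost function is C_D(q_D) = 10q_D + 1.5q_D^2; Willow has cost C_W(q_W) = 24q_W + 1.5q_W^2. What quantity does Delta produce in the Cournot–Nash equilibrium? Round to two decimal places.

9.96

Delta's profit: π_D = (80 - 1.5Q)q_D - (10q_D + (3/2)q_D²). Setting ∂π_D/∂q_D = 0: 70 - 6q_D - (3/2)(q_W) = 0.
Willow's profit: π_W = (80 - 1.5Q)q_W - (24q_W + (3/2)q_W²). Setting ∂π_W/∂q_W = 0: 56 - 6q_W - (3/2)(q_D) = 0.
Rearranging gives the reaction functions q_D = (70 - (3/2)q_W)/6 and q_W = (56 - (3/2)q_D)/6.
Solving the pair: q_D = 448/45, q_W = 308/45.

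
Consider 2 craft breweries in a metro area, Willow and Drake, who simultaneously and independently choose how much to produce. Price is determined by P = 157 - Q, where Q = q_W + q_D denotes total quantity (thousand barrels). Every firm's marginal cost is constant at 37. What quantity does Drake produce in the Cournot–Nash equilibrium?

A representative firm's profit is π_i = q_i(157 - Q) - 37q_i.
First-order condition (treating rivals' output as given): 120 - 2q_i - q_j = 0.
With identical firms every q_j equals q_i, so q_j = q_i and 120 = 3q_i, giving q_i = 40.

40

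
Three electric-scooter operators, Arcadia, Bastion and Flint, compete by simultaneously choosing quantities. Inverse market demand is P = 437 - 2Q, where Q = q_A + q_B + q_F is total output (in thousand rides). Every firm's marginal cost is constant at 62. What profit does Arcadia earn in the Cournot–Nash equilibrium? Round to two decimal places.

Each firm earns π_i = (437 - 2Q)q_i - 62q_i.
Setting ∂π_i/∂q_i = 0 with rivals' quantities fixed: 375 - 4q_i - 2·Σ_{j≠i} q_j = 0.
By symmetry each firm produces the same amount; substituting Σ_{j≠i} q_j = 2q_i yields q_i = 375/8.
Price P = 437 - 2·(1125/8) = 623/4.
Arcadia's profit: (623/4 - 62)·(375/8) = 4394.5313.

4394.53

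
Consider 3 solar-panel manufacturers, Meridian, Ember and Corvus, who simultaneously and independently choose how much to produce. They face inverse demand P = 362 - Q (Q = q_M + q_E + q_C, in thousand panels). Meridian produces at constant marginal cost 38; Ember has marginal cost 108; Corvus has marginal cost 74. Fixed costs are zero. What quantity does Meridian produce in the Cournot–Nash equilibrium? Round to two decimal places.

107.50

Meridian's profit: π_M = (362 - Q)q_M - (38q_M). Setting ∂π_M/∂q_M = 0: 324 - 2q_M - (q_E + q_C) = 0.
Ember's first-order condition: 254 - 2q_E - (q_M + q_C) = 0.
Corvus's profit: π_C = (362 - Q)q_C - (74q_C). Setting ∂π_C/∂q_C = 0: 288 - 2q_C - (q_M + q_E) = 0.
Adding the 3 first-order conditions: 866 − 4Q = 0, so Q = 433/2.
Back-substituting: q_M = (324 − 433/2) = 215/2, q_E = (254 − 433/2) = 75/2, q_C = (288 − 433/2) = 143/2.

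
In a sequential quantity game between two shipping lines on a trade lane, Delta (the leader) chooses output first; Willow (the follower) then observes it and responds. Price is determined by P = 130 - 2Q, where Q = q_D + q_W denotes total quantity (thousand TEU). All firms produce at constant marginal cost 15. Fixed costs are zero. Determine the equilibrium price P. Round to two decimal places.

Solve by backward induction. Given q_D, the follower Willow maximises π_W = (130 - 2q_D - 2q_W)q_W - 15q_W.
Follower FOC: 115 - 2q_D - 4q_W = 0, so q_W(q_D) = (115 - 2q_D)/4.
The leader anticipates this reaction. Substituting into P = 130 - 2Q gives P = 145/2 - q_D, so π_D = (145/2 - q_D)q_D - 15q_D.
The leader's first-order condition 115/2 - 2q_D = 0 yields q_D = 115/4.
Then q_W = (115 - 2·(115/4))/4 = 115/8.
Total output Q = 345/8, so price P = 130 - 2·(345/8) = 175/4.

43.75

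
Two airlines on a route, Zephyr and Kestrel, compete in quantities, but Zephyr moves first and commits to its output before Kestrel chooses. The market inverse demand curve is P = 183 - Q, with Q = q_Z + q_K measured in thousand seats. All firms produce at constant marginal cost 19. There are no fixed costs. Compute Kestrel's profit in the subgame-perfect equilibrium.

1681

Solve by backward induction. Given q_Z, the follower Kestrel maximises π_K = (183 - q_Z - q_K)q_K - 19q_K.
Follower FOC: 164 - q_Z - 2q_K = 0, so q_K(q_Z) = (164 - q_Z)/2.
Zephyr substitutes q_K(q_Z) into its own profit: π_Z = q_Z(183 - q_Z - (164 - q_Z)/2) - 19q_Z = (101 - (1/2)q_Z)q_Z - 19q_Z.
The leader's first-order condition 82 - q_Z = 0 yields q_Z = 82.
Then q_K = (164 - 82)/2 = 41.
Price P = 183 - 123 = 60.
Kestrel's profit: (60 - 19)·41 = 1681.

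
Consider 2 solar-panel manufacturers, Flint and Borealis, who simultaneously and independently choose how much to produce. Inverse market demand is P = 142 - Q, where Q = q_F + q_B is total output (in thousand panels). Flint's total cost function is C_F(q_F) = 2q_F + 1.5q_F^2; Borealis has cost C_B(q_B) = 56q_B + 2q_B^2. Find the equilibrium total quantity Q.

Flint's profit: π_F = (142 - Q)q_F - (2q_F + (3/2)q_F²). Setting ∂π_F/∂q_F = 0: 140 - 5q_F - (q_B) = 0.
Borealis's first-order condition: 86 - 6q_B - (q_F) = 0.
Best responses: q_F = (140 - q_B)/5, q_B = (86 - q_F)/6.
Solving the pair: q_F = 26, q_B = 10.
Total output Q = 26 + 10 = 36.

36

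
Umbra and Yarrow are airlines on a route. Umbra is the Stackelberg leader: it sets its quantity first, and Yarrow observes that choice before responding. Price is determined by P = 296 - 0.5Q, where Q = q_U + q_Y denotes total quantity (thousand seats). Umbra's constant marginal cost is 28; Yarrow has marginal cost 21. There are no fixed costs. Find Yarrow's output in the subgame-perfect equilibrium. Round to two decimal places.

144.50

Solve by backward induction. Given q_U, the follower Yarrow maximises π_Y = (296 - (1/2)q_U - (1/2)q_Y)q_Y - 21q_Y.
∂π_Y/∂q_Y = 275 - (1/2)q_U - q_Y = 0 gives the reaction function q_Y = (275 - (1/2)q_U).
Umbra substitutes q_Y(q_U) into its own profit: π_U = q_U(296 - (1/2)q_U - (275 - (1/2)q_U)/2) - 28q_U = (317/2 - (1/4)q_U)q_U - 28q_U.
The leader's first-order condition 261/2 - (1/2)q_U = 0 yields q_U = 261.
Then q_Y = (275 - (1/2)·261) = 289/2.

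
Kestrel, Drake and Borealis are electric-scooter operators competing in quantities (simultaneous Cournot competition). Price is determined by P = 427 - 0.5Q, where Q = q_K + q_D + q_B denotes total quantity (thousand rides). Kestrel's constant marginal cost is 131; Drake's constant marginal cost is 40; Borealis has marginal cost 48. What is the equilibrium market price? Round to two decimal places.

Kestrel's profit: π_K = (427 - 0.5Q)q_K - (131q_K). Setting ∂π_K/∂q_K = 0: 296 - q_K - (1/2)(q_D + q_B) = 0.
Drake's profit: π_D = (427 - 0.5Q)q_D - (40q_D). Setting ∂π_D/∂q_D = 0: 387 - q_D - (1/2)(q_K + q_B) = 0.
Borealis's profit: π_B = (427 - 0.5Q)q_B - (48q_B). Setting ∂π_B/∂q_B = 0: 379 - q_B - (1/2)(q_K + q_D) = 0.
Adding the 3 first-order conditions: 1062 − 2Q = 0, so Q = 531.
Back-substituting: q_K = (296 − 531/2)/(1/2) = 61, q_D = (387 − 531/2)/(1/2) = 243, q_B = (379 − 531/2)/(1/2) = 227.
Total output Q = 531, so price P = 427 - (1/2)·531 = 323/2.

161.50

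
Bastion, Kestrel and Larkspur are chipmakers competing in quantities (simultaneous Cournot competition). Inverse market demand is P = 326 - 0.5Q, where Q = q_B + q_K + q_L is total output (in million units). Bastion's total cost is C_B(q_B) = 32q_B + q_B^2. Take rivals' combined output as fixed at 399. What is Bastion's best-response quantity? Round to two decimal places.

With rivals' combined output fixed at 399, Bastion's profit is π_B = (326 - (1/2)·399 - (1/2)q_B)q_B - (32q_B + q_B²) = (253/2 - (1/2)q_B)q_B - (32q_B + q_B²).
∂π_B/∂q_B = 189/2 - 3q_B = 0, so q_B = 63/2.

31.50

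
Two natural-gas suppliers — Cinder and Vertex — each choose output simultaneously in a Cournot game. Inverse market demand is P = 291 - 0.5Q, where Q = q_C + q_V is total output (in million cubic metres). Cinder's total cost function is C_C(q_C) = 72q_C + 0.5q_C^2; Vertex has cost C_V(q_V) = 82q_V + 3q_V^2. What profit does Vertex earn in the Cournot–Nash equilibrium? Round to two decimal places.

1761.87

Cinder's profit: π_C = (291 - 0.5Q)q_C - (72q_C + (1/2)q_C²). Setting ∂π_C/∂q_C = 0: 219 - 2q_C - (1/2)(q_V) = 0.
Vertex's profit: π_V = (291 - 0.5Q)q_V - (82q_V + 3q_V²). Setting ∂π_V/∂q_V = 0: 209 - 7q_V - (1/2)(q_C) = 0.
Best responses: q_C = (219 - (1/2)q_V)/2, q_V = (209 - (1/2)q_C)/7.
Solving the pair: q_C = 103.8909, q_V = 1234/55.
Price P = 291 - (1/2)·126.3273 = 227.8364.
Vertex's profit: 227.8364·(1234/55) - 82·(1234/55) - 3(1234/55)² = 1761.8664.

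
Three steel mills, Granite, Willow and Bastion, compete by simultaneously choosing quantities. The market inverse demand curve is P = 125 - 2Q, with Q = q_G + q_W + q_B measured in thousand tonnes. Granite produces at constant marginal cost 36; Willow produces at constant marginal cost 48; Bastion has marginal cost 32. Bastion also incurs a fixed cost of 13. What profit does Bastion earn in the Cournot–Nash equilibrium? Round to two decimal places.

386.03

Granite's profit: π_G = (125 - 2Q)q_G - (36q_G). Setting ∂π_G/∂q_G = 0: 89 - 4q_G - 2(q_W + q_B) = 0.
Willow's first-order condition: 77 - 4q_W - 2(q_G + q_B) = 0.
Bastion's profit: π_B = (125 - 2Q)q_B - (32q_B). Setting ∂π_B/∂q_B = 0: 93 - 4q_B - 2(q_G + q_W) = 0.
Summing all 3 equations gives 259 − 8Q = 0, hence Q = 259/8.
Back-substituting: q_G = (89 − 259/4)/2 = 97/8, q_W = (77 − 259/4)/2 = 49/8, q_B = (93 − 259/4)/2 = 113/8.
Price P = 125 - 2·(259/8) = 241/4.
Bastion's profit: (241/4 - 32)·(113/8) - 13 = 386.0313.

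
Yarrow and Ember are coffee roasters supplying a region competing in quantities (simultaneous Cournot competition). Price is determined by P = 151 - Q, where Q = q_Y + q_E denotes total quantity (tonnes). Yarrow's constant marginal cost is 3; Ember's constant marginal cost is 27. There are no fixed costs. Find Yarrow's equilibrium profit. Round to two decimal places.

3287.11

Yarrow's profit: π_Y = (151 - Q)q_Y - (3q_Y). Setting ∂π_Y/∂q_Y = 0: 148 - 2q_Y - (q_E) = 0.
Ember's first-order condition: 124 - 2q_E - (q_Y) = 0.
Rearranging gives the reaction functions q_Y = (148 - q_E)/2 and q_E = (124 - q_Y)/2.
Substituting one into the other gives q_Y = 172/3 and q_E = 100/3.
Price P = 151 - 272/3 = 181/3.
Yarrow's profit: (181/3 - 3)·(172/3) = 3287.1111.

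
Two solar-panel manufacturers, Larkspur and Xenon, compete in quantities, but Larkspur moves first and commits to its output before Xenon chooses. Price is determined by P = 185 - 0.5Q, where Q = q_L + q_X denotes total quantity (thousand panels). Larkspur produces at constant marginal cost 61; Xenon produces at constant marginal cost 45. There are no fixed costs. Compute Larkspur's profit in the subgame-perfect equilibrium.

2916

The follower Xenon best-responds to any q_L: π_X = (185 - 0.5Q)q_X - 45q_X.
∂π_X/∂q_X = 140 - (1/2)q_L - q_X = 0 gives the reaction function q_X = (140 - (1/2)q_L).
The leader anticipates this reaction. Substituting into P = 185 - 0.5Q gives P = 115 - (1/4)q_L, so π_L = (115 - (1/4)q_L)q_L - 61q_L.
Maximising: ∂π_L/∂q_L = 54 - (1/2)q_L = 0, giving q_L = 108.
Then q_X = (140 - (1/2)·108) = 86.
Price P = 185 - (1/2)·194 = 88.
Larkspur's profit: (88 - 61)·108 = 2916.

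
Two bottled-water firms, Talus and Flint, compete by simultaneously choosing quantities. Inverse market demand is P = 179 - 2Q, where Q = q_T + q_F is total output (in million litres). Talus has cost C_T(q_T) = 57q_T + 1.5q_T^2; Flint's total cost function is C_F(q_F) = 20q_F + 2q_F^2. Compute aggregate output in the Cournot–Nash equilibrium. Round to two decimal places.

29.37

Talus's profit: π_T = (179 - 2Q)q_T - (57q_T + (3/2)q_T²). Setting ∂π_T/∂q_T = 0: 122 - 7q_T - 2(q_F) = 0.
Flint's profit: π_F = (179 - 2Q)q_F - (20q_F + 2q_F²). Setting ∂π_F/∂q_F = 0: 159 - 8q_F - 2(q_T) = 0.
Best responses: q_T = (122 - 2q_F)/7, q_F = (159 - 2q_T)/8.
Substituting one into the other gives q_T = 329/26 and q_F = 869/52.
Total output Q = 329/26 + 869/52 = 1527/52.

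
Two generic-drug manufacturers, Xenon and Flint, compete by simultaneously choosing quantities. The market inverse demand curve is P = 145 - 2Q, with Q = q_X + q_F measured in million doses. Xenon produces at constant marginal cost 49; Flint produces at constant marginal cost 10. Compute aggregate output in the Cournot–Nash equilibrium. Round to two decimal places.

38.50

Xenon's profit: π_X = (145 - 2Q)q_X - (49q_X). Setting ∂π_X/∂q_X = 0: 96 - 4q_X - 2(q_F) = 0.
Flint's profit: π_F = (145 - 2Q)q_F - (10q_F). Setting ∂π_F/∂q_F = 0: 135 - 4q_F - 2(q_X) = 0.
Rearranging gives the reaction functions q_X = (96 - 2q_F)/4 and q_F = (135 - 2q_X)/4.
Substituting one into the other gives q_X = 19/2 and q_F = 29.
Total output Q = 19/2 + 29 = 77/2.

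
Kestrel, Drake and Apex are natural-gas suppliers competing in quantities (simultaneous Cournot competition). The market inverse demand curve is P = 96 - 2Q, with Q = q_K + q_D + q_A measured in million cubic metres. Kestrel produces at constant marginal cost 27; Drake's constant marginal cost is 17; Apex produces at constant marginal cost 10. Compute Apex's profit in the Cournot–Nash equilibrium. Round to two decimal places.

378.13

Kestrel's profit: π_K = (96 - 2Q)q_K - (27q_K). Setting ∂π_K/∂q_K = 0: 69 - 4q_K - 2(q_D + q_A) = 0.
Drake's profit: π_D = (96 - 2Q)q_D - (17q_D). Setting ∂π_D/∂q_D = 0: 79 - 4q_D - 2(q_K + q_A) = 0.
Apex's profit: π_A = (96 - 2Q)q_A - (10q_A). Setting ∂π_A/∂q_A = 0: 86 - 4q_A - 2(q_K + q_D) = 0.
Adding the 3 conditions: 234 − 4Q − 4Q = 0, i.e. Q = 117/4.
Back-substituting: q_K = (69 − 117/2)/2 = 21/4, q_D = (79 − 117/2)/2 = 41/4, q_A = (86 − 117/2)/2 = 55/4.
Price P = 96 - 2·(117/4) = 75/2.
Apex's profit: (75/2 - 10)·(55/4) = 378.1250.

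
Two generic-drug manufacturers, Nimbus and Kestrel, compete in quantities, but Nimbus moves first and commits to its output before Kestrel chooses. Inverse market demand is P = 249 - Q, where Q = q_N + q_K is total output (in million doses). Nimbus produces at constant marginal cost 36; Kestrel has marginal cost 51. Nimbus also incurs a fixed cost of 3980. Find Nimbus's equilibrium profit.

Solve by backward induction. Given q_N, the follower Kestrel maximises π_K = (249 - q_N - q_K)q_K - 51q_K.
Follower FOC: 198 - q_N - 2q_K = 0, so q_K(q_N) = (198 - q_N)/2.
Nimbus substitutes q_K(q_N) into its own profit: π_N = q_N(249 - q_N - (198 - q_N)/2) - 36q_N = (150 - (1/2)q_N)q_N - 36q_N.
Leader FOC: 114 - q_N = 0, so q_N = 114.
Then q_K = (198 - 114)/2 = 42.
Price P = 249 - 156 = 93.
Nimbus's profit: (93 - 36)·114 - 3980 = 2518.

2518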